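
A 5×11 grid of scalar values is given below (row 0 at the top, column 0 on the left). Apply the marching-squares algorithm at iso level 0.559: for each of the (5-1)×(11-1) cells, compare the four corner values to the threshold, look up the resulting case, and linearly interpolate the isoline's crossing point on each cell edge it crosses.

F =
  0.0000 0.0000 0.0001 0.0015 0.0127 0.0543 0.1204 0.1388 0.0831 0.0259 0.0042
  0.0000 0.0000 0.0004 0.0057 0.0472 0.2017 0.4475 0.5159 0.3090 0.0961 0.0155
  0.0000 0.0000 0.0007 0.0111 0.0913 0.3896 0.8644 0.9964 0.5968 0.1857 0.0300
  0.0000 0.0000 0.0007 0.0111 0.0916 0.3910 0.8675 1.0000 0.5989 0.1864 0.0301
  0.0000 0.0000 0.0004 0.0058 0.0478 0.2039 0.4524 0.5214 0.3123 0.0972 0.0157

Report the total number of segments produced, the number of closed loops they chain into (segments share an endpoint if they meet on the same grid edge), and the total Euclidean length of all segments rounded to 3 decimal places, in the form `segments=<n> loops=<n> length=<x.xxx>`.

cell (1,5): code 0100 → (1.267,6.000)–(2.000,5.357)
cell (1,6): code 1100 → (1.090,7.000)–(1.267,6.000)
cell (1,7): code 1100 → (1.869,8.000)–(1.090,7.000)
cell (1,8): code 1000 → (2.000,8.092)–(1.869,8.000)
cell (2,5): code 0110 → (2.000,5.357)–(3.000,5.353)
cell (2,8): code 1001 → (3.000,8.097)–(2.000,8.092)
cell (3,5): code 0010 → (3.000,5.353)–(3.743,6.000)
cell (3,6): code 0011 → (3.743,6.000)–(3.921,7.000)
cell (3,7): code 0011 → (3.921,7.000)–(3.139,8.000)
cell (3,8): code 0001 → (3.139,8.000)–(3.000,8.097)
total: 10 segments, chained into 1 closed loop(s), length Σ = 8.859000

segments=10 loops=1 length=8.859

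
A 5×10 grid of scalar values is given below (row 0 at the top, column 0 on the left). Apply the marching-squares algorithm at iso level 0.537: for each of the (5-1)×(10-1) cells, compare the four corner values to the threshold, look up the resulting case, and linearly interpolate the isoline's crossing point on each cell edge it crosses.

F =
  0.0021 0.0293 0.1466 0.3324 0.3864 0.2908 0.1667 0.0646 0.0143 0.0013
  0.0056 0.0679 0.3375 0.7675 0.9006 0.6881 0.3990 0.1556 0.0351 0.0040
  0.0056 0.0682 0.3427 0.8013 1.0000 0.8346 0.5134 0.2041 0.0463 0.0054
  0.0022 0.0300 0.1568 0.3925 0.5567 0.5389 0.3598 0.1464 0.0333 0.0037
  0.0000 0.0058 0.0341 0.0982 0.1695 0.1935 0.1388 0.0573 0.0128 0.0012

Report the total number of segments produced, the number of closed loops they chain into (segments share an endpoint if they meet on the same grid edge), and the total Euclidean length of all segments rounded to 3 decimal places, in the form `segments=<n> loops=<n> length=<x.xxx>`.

segments=12 loops=1 length=9.861

cell (0,2): code 0100 → (0.470,3.000)–(1.000,2.464)
cell (0,3): code 1100 → (0.293,4.000)–(0.470,3.000)
cell (0,4): code 1100 → (0.620,5.000)–(0.293,4.000)
cell (0,5): code 1000 → (1.000,5.523)–(0.620,5.000)
cell (1,2): code 0110 → (1.000,2.464)–(2.000,2.424)
cell (1,5): code 1001 → (2.000,5.927)–(1.000,5.523)
cell (2,2): code 0010 → (2.000,2.424)–(2.647,3.000)
cell (2,3): code 0111 → (2.647,3.000)–(3.000,3.880)
cell (2,5): code 1001 → (3.000,5.011)–(2.000,5.927)
cell (3,3): code 0010 → (3.000,3.880)–(3.051,4.000)
cell (3,4): code 0011 → (3.051,4.000)–(3.006,5.000)
cell (3,5): code 0001 → (3.006,5.000)–(3.000,5.011)
total: 12 segments, chained into 1 closed loop(s), length Σ = 9.860799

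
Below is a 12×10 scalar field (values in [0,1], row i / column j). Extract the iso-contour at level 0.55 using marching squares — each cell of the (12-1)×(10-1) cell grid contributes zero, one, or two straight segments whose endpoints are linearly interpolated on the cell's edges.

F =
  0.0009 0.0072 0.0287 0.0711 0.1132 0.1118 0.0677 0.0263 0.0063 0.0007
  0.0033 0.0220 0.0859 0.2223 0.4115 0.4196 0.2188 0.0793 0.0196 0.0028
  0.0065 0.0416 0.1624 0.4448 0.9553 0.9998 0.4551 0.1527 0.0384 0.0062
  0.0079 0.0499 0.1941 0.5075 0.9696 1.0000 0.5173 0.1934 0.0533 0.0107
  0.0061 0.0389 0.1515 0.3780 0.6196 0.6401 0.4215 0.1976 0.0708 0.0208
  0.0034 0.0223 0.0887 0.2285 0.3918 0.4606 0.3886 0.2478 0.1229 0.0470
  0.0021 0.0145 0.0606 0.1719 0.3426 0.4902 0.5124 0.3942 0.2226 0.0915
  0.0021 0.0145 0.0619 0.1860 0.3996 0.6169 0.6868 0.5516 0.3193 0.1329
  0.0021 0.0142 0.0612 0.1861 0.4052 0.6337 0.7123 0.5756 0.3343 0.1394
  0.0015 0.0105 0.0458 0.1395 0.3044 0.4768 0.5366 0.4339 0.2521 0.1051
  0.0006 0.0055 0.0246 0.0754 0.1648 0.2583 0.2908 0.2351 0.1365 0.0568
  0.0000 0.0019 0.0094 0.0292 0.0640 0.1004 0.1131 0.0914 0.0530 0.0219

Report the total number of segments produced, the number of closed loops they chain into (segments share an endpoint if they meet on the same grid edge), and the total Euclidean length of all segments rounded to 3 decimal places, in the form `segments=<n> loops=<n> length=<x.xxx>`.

cell (1,3): code 0100 → (1.255,4.000)–(2.000,3.206)
cell (1,4): code 1100 → (1.225,5.000)–(1.255,4.000)
cell (1,5): code 1000 → (2.000,5.826)–(1.225,5.000)
cell (2,3): code 0110 → (2.000,3.206)–(3.000,3.092)
cell (2,5): code 1001 → (3.000,5.932)–(2.000,5.826)
cell (3,3): code 0110 → (3.000,3.092)–(4.000,3.712)
cell (3,5): code 1001 → (4.000,5.412)–(3.000,5.932)
cell (4,3): code 0010 → (4.000,3.712)–(4.306,4.000)
cell (4,4): code 0011 → (4.306,4.000)–(4.502,5.000)
cell (4,5): code 0001 → (4.502,5.000)–(4.000,5.412)
cell (6,4): code 0100 → (6.472,5.000)–(7.000,4.692)
cell (6,5): code 1100 → (6.216,6.000)–(6.472,5.000)
cell (6,6): code 1100 → (6.990,7.000)–(6.216,6.000)
cell (6,7): code 1000 → (7.000,7.007)–(6.990,7.000)
cell (7,4): code 0110 → (7.000,4.692)–(8.000,4.634)
cell (7,7): code 1001 → (8.000,7.106)–(7.000,7.007)
cell (8,4): code 0010 → (8.000,4.634)–(8.533,5.000)
cell (8,5): code 0011 → (8.533,5.000)–(8.924,6.000)
cell (8,6): code 0011 → (8.924,6.000)–(8.181,7.000)
cell (8,7): code 0001 → (8.181,7.000)–(8.000,7.106)
total: 20 segments, chained into 2 closed loop(s), length Σ = 17.729546

segments=20 loops=2 length=17.730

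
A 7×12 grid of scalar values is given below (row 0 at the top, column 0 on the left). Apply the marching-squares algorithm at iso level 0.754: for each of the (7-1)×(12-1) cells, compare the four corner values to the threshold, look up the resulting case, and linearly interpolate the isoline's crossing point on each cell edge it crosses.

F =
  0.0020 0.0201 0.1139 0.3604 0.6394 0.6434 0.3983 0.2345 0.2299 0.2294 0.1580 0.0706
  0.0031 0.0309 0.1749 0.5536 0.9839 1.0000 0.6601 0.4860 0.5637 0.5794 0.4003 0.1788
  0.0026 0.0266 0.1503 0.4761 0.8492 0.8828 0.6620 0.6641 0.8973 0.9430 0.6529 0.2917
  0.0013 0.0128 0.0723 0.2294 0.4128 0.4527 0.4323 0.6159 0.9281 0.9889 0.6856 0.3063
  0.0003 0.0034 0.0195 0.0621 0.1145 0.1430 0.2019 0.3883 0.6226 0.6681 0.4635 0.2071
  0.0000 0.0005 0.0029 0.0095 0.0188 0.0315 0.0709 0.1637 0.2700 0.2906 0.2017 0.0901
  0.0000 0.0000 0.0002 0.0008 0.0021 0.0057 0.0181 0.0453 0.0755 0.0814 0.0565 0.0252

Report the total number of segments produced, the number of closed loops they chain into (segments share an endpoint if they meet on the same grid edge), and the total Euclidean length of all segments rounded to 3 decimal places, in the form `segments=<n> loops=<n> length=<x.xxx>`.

segments=16 loops=2 length=14.370

cell (0,3): code 0100 → (0.333,4.000)–(1.000,3.466)
cell (0,4): code 1100 → (0.310,5.000)–(0.333,4.000)
cell (0,5): code 1000 → (1.000,5.724)–(0.310,5.000)
cell (1,3): code 0110 → (1.000,3.466)–(2.000,3.745)
cell (1,5): code 1001 → (2.000,5.583)–(1.000,5.724)
cell (1,7): code 0100 → (1.570,8.000)–(2.000,7.386)
cell (1,8): code 1100 → (1.480,9.000)–(1.570,8.000)
cell (1,9): code 1000 → (2.000,9.651)–(1.480,9.000)
cell (2,3): code 0010 → (2.000,3.745)–(2.218,4.000)
cell (2,4): code 0011 → (2.218,4.000)–(2.299,5.000)
cell (2,5): code 0001 → (2.299,5.000)–(2.000,5.583)
cell (2,7): code 0110 → (2.000,7.386)–(3.000,7.442)
cell (2,9): code 1001 → (3.000,9.774)–(2.000,9.651)
cell (3,7): code 0010 → (3.000,7.442)–(3.570,8.000)
cell (3,8): code 0011 → (3.570,8.000)–(3.732,9.000)
cell (3,9): code 0001 → (3.732,9.000)–(3.000,9.774)
total: 16 segments, chained into 2 closed loop(s), length Σ = 14.370385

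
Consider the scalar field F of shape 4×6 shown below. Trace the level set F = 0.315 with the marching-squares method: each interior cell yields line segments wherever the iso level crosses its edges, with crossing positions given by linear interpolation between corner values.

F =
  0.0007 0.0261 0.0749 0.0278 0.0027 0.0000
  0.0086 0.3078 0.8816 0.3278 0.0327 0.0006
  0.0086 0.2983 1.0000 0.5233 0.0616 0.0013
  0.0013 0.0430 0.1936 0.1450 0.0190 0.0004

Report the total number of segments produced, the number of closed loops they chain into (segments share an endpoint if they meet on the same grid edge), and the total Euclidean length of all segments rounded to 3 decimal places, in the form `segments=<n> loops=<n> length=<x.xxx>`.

cell (0,1): code 0100 → (0.298,2.000)–(1.000,1.013)
cell (0,2): code 1100 → (0.957,3.000)–(0.298,2.000)
cell (0,3): code 1000 → (1.000,3.043)–(0.957,3.000)
cell (1,1): code 0110 → (1.000,1.013)–(2.000,1.024)
cell (1,3): code 1001 → (2.000,3.451)–(1.000,3.043)
cell (2,1): code 0010 → (2.000,1.024)–(2.849,2.000)
cell (2,2): code 0011 → (2.849,2.000)–(2.551,3.000)
cell (2,3): code 0001 → (2.551,3.000)–(2.000,3.451)
total: 8 segments, chained into 1 closed loop(s), length Σ = 7.600207

segments=8 loops=1 length=7.600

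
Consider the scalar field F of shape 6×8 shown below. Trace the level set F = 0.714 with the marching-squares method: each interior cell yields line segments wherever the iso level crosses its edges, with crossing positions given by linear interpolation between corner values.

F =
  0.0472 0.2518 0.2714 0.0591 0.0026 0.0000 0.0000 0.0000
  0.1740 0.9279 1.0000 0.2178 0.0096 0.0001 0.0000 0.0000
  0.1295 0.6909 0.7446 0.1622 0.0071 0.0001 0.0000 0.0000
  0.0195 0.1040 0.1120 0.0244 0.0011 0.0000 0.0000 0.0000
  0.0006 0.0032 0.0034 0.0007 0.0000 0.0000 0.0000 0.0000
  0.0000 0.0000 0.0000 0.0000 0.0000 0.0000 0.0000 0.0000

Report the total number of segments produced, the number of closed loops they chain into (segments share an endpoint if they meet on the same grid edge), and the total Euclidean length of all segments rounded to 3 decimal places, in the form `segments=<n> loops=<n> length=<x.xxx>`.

segments=8 loops=1 length=5.043

cell (0,0): code 0100 → (0.684,1.000)–(1.000,0.716)
cell (0,1): code 1100 → (0.607,2.000)–(0.684,1.000)
cell (0,2): code 1000 → (1.000,2.366)–(0.607,2.000)
cell (1,0): code 0010 → (1.000,0.716)–(1.903,1.000)
cell (1,1): code 0111 → (1.903,1.000)–(2.000,1.430)
cell (1,2): code 1001 → (2.000,2.053)–(1.000,2.366)
cell (2,1): code 0010 → (2.000,1.430)–(2.048,2.000)
cell (2,2): code 0001 → (2.048,2.000)–(2.000,2.053)
total: 8 segments, chained into 1 closed loop(s), length Σ = 5.042617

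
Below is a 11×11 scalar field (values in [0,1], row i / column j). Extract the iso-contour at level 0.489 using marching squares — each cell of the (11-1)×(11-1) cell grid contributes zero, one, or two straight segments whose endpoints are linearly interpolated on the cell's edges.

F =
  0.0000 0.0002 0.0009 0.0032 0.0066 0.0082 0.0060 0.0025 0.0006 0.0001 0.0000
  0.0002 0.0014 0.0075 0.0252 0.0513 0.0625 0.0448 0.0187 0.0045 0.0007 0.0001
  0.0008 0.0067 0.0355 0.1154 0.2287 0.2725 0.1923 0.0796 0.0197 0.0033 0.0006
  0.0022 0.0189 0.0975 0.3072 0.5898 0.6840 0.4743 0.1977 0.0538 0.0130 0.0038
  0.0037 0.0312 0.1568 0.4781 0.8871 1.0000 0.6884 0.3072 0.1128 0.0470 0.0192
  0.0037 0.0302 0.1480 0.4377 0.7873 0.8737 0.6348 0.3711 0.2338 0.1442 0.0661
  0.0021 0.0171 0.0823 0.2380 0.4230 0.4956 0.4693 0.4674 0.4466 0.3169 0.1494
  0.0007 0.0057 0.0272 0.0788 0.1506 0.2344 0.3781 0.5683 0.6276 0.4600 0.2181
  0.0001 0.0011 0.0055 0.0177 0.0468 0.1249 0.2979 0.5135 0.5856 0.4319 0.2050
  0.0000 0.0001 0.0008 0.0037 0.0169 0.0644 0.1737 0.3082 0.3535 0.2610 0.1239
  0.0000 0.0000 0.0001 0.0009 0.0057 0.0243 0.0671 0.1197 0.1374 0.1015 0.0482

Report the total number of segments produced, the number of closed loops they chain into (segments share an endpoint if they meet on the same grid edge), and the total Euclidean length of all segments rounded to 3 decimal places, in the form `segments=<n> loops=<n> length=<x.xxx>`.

segments=22 loops=2 length=18.162

cell (2,3): code 0100 → (2.721,4.000)–(3.000,3.643)
cell (2,4): code 1100 → (2.526,5.000)–(2.721,4.000)
cell (2,5): code 1000 → (3.000,5.930)–(2.526,5.000)
cell (3,3): code 0110 → (3.000,3.643)–(4.000,3.027)
cell (3,5): code 1101 → (3.069,6.000)–(3.000,5.930)
cell (3,6): code 1000 → (4.000,6.523)–(3.069,6.000)
cell (4,3): code 0110 → (4.000,3.027)–(5.000,3.147)
cell (4,6): code 1001 → (5.000,6.553)–(4.000,6.523)
cell (5,3): code 0010 → (5.000,3.147)–(5.819,4.000)
cell (5,4): code 0111 → (5.819,4.000)–(6.000,4.909)
cell (5,5): code 1011 → (6.000,5.251)–(5.881,6.000)
cell (5,6): code 0001 → (5.881,6.000)–(5.000,6.553)
cell (6,4): code 0010 → (6.000,4.909)–(6.025,5.000)
cell (6,5): code 0001 → (6.025,5.000)–(6.000,5.251)
cell (6,6): code 0100 → (6.214,7.000)–(7.000,6.583)
cell (6,7): code 1100 → (6.234,8.000)–(6.214,7.000)
cell (6,8): code 1000 → (7.000,8.827)–(6.234,8.000)
cell (7,6): code 0110 → (7.000,6.583)–(8.000,6.886)
cell (7,8): code 1001 → (8.000,8.628)–(7.000,8.827)
cell (8,6): code 0010 → (8.000,6.886)–(8.119,7.000)
cell (8,7): code 0011 → (8.119,7.000)–(8.416,8.000)
cell (8,8): code 0001 → (8.416,8.000)–(8.000,8.628)
total: 22 segments, chained into 2 closed loop(s), length Σ = 18.162011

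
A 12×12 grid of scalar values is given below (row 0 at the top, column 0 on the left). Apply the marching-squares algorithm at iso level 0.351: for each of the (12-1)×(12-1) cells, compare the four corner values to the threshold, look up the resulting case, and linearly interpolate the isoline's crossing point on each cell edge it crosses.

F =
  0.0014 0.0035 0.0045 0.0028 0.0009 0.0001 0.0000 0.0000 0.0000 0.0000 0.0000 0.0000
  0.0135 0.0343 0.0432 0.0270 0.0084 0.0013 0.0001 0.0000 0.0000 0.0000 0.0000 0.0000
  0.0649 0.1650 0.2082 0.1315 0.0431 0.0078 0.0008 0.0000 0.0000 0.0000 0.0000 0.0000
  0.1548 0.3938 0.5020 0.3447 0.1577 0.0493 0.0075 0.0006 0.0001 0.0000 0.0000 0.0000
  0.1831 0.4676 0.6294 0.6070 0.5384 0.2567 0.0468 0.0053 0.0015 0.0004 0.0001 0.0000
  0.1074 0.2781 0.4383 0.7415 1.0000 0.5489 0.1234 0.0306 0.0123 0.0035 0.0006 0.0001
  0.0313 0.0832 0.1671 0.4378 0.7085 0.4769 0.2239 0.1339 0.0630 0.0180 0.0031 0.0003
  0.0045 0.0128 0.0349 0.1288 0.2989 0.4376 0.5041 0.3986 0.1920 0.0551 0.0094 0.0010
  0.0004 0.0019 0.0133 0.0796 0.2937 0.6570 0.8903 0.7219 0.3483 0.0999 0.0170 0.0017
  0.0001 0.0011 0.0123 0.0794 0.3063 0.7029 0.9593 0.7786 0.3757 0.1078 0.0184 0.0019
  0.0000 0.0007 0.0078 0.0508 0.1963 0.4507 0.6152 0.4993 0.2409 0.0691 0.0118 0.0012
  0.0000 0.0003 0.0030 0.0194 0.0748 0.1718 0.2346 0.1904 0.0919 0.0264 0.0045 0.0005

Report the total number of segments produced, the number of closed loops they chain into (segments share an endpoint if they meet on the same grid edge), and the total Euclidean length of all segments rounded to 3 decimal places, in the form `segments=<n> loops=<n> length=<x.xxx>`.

segments=32 loops=1 length=24.531

cell (2,0): code 0100 → (2.813,1.000)–(3.000,0.821)
cell (2,1): code 1100 → (2.486,2.000)–(2.813,1.000)
cell (2,2): code 1000 → (3.000,2.960)–(2.486,2.000)
cell (3,0): code 0110 → (3.000,0.821)–(4.000,0.590)
cell (3,2): code 1101 → (3.024,3.000)–(3.000,2.960)
cell (3,3): code 1100 → (3.508,4.000)–(3.024,3.000)
cell (3,4): code 1000 → (4.000,4.665)–(3.508,4.000)
cell (4,0): code 0010 → (4.000,0.590)–(4.615,1.000)
cell (4,1): code 0111 → (4.615,1.000)–(5.000,1.455)
cell (4,4): code 1101 → (4.323,5.000)–(4.000,4.665)
cell (4,5): code 1000 → (5.000,5.465)–(4.323,5.000)
cell (5,1): code 0010 → (5.000,1.455)–(5.322,2.000)
cell (5,2): code 0111 → (5.322,2.000)–(6.000,2.679)
cell (5,5): code 1001 → (6.000,5.498)–(5.000,5.465)
cell (6,2): code 0010 → (6.000,2.679)–(6.281,3.000)
cell (6,3): code 0011 → (6.281,3.000)–(6.873,4.000)
cell (6,4): code 0111 → (6.873,4.000)–(7.000,4.376)
cell (6,5): code 1101 → (6.454,6.000)–(6.000,5.498)
cell (6,6): code 1100 → (6.820,7.000)–(6.454,6.000)
cell (6,7): code 1000 → (7.000,7.230)–(6.820,7.000)
cell (7,4): code 0110 → (7.000,4.376)–(8.000,4.158)
cell (7,7): code 1001 → (8.000,7.993)–(7.000,7.230)
cell (8,4): code 0110 → (8.000,4.158)–(9.000,4.113)
cell (8,7): code 1101 → (8.099,8.000)–(8.000,7.993)
cell (8,8): code 1000 → (9.000,8.092)–(8.099,8.000)
cell (9,4): code 0110 → (9.000,4.113)–(10.000,4.608)
cell (9,7): code 1011 → (10.000,7.574)–(9.183,8.000)
cell (9,8): code 0001 → (9.183,8.000)–(9.000,8.092)
cell (10,4): code 0010 → (10.000,4.608)–(10.357,5.000)
cell (10,5): code 0011 → (10.357,5.000)–(10.694,6.000)
cell (10,6): code 0011 → (10.694,6.000)–(10.480,7.000)
cell (10,7): code 0001 → (10.480,7.000)–(10.000,7.574)
total: 32 segments, chained into 1 closed loop(s), length Σ = 24.531236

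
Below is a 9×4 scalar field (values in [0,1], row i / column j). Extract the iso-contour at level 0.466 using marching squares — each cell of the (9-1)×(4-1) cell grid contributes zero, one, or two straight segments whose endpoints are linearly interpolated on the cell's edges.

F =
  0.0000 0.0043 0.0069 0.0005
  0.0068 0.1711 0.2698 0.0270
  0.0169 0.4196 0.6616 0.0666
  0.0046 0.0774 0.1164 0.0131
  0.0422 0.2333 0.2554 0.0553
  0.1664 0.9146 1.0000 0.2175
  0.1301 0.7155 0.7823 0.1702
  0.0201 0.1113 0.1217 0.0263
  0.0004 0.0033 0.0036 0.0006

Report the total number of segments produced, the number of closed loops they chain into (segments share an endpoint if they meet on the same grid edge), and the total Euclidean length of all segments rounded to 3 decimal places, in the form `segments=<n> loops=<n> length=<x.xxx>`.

segments=12 loops=2 length=10.130

cell (1,1): code 0100 → (1.501,2.000)–(2.000,1.192)
cell (1,2): code 1000 → (2.000,2.329)–(1.501,2.000)
cell (2,1): code 0010 → (2.000,1.192)–(2.359,2.000)
cell (2,2): code 0001 → (2.359,2.000)–(2.000,2.329)
cell (4,0): code 0100 → (4.342,1.000)–(5.000,0.400)
cell (4,1): code 1100 → (4.283,2.000)–(4.342,1.000)
cell (4,2): code 1000 → (5.000,2.682)–(4.283,2.000)
cell (5,0): code 0110 → (5.000,0.400)–(6.000,0.574)
cell (5,2): code 1001 → (6.000,2.517)–(5.000,2.682)
cell (6,0): code 0010 → (6.000,0.574)–(6.413,1.000)
cell (6,1): code 0011 → (6.413,1.000)–(6.479,2.000)
cell (6,2): code 0001 → (6.479,2.000)–(6.000,2.517)
total: 12 segments, chained into 2 closed loop(s), length Σ = 10.129524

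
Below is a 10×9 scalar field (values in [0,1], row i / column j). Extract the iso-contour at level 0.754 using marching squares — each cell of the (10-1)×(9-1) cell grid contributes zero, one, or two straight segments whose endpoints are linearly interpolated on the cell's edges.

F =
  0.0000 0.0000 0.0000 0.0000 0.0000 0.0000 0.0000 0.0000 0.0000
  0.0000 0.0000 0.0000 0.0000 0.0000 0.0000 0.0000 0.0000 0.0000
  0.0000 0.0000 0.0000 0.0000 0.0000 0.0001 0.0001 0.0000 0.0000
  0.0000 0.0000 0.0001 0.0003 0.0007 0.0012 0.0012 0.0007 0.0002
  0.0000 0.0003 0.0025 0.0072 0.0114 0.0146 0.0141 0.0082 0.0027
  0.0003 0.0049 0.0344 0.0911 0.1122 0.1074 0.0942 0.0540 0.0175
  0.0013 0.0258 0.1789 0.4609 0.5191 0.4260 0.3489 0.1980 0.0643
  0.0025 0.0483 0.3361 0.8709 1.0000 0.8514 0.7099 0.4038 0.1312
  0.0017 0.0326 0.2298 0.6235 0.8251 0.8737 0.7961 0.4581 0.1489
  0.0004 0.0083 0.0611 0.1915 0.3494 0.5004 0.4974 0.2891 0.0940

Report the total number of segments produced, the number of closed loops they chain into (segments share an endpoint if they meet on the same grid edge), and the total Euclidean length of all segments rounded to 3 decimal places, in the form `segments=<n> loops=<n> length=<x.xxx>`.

cell (6,2): code 0100 → (6.715,3.000)–(7.000,2.781)
cell (6,3): code 1100 → (6.488,4.000)–(6.715,3.000)
cell (6,4): code 1100 → (6.771,5.000)–(6.488,4.000)
cell (6,5): code 1000 → (7.000,5.688)–(6.771,5.000)
cell (7,2): code 0010 → (7.000,2.781)–(7.473,3.000)
cell (7,3): code 0111 → (7.473,3.000)–(8.000,3.647)
cell (7,5): code 1101 → (7.512,6.000)–(7.000,5.688)
cell (7,6): code 1000 → (8.000,6.125)–(7.512,6.000)
cell (8,3): code 0010 → (8.000,3.647)–(8.149,4.000)
cell (8,4): code 0011 → (8.149,4.000)–(8.321,5.000)
cell (8,5): code 0011 → (8.321,5.000)–(8.141,6.000)
cell (8,6): code 0001 → (8.141,6.000)–(8.000,6.125)
total: 12 segments, chained into 1 closed loop(s), length Σ = 8.209601

segments=12 loops=1 length=8.210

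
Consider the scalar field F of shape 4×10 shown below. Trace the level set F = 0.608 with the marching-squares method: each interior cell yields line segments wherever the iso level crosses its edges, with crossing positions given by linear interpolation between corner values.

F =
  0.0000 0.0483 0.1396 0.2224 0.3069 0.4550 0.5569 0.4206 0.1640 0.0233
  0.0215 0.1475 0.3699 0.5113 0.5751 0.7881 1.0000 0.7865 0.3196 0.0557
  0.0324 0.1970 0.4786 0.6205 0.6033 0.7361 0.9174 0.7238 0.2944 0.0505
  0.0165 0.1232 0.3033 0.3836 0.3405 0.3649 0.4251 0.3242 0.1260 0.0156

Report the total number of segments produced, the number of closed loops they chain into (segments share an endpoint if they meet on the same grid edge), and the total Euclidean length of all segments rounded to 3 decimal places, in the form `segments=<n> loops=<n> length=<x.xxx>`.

segments=14 loops=2 length=10.997

cell (0,4): code 0100 → (0.459,5.000)–(1.000,4.154)
cell (0,5): code 1100 → (0.115,6.000)–(0.459,5.000)
cell (0,6): code 1100 → (0.512,7.000)–(0.115,6.000)
cell (0,7): code 1000 → (1.000,7.382)–(0.512,7.000)
cell (1,2): code 0100 → (1.886,3.000)–(2.000,2.912)
cell (1,3): code 1000 → (2.000,3.727)–(1.886,3.000)
cell (1,4): code 0110 → (1.000,4.154)–(2.000,4.035)
cell (1,7): code 1001 → (2.000,7.270)–(1.000,7.382)
cell (2,2): code 0010 → (2.000,2.912)–(2.053,3.000)
cell (2,3): code 0001 → (2.053,3.000)–(2.000,3.727)
cell (2,4): code 0010 → (2.000,4.035)–(2.345,5.000)
cell (2,5): code 0011 → (2.345,5.000)–(2.628,6.000)
cell (2,6): code 0011 → (2.628,6.000)–(2.290,7.000)
cell (2,7): code 0001 → (2.290,7.000)–(2.000,7.270)
total: 14 segments, chained into 2 closed loop(s), length Σ = 10.997188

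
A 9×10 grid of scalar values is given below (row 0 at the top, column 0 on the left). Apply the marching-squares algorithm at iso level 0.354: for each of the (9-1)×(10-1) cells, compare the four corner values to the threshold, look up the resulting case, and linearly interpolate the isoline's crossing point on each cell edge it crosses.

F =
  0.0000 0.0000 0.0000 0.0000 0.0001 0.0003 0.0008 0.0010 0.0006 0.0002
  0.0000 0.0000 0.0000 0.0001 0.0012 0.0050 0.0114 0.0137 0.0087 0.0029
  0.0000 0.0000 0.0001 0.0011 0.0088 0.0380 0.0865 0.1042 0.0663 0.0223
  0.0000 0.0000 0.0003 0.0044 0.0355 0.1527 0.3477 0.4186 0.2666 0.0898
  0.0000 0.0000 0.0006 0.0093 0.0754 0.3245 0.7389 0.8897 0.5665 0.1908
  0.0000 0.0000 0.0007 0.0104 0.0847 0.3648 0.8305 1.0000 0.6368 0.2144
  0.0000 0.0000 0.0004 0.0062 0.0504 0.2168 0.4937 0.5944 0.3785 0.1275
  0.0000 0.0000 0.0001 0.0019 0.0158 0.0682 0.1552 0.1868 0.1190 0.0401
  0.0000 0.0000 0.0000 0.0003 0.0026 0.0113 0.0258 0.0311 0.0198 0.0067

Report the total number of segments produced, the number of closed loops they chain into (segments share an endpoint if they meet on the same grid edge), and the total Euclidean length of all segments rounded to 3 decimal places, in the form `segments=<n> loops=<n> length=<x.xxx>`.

segments=16 loops=1 length=11.617

cell (2,6): code 0100 → (2.795,7.000)–(3.000,6.089)
cell (2,7): code 1000 → (3.000,7.425)–(2.795,7.000)
cell (3,5): code 0100 → (3.016,6.000)–(4.000,5.071)
cell (3,6): code 1110 → (3.000,6.089)–(3.016,6.000)
cell (3,7): code 1101 → (3.291,8.000)–(3.000,7.425)
cell (3,8): code 1000 → (4.000,8.566)–(3.291,8.000)
cell (4,4): code 0100 → (4.732,5.000)–(5.000,4.961)
cell (4,5): code 1110 → (4.000,5.071)–(4.732,5.000)
cell (4,8): code 1001 → (5.000,8.670)–(4.000,8.566)
cell (5,4): code 0010 → (5.000,4.961)–(5.073,5.000)
cell (5,5): code 0111 → (5.073,5.000)–(6.000,5.495)
cell (5,8): code 1001 → (6.000,8.098)–(5.000,8.670)
cell (6,5): code 0010 → (6.000,5.495)–(6.413,6.000)
cell (6,6): code 0011 → (6.413,6.000)–(6.590,7.000)
cell (6,7): code 0011 → (6.590,7.000)–(6.094,8.000)
cell (6,8): code 0001 → (6.094,8.000)–(6.000,8.098)
total: 16 segments, chained into 1 closed loop(s), length Σ = 11.617107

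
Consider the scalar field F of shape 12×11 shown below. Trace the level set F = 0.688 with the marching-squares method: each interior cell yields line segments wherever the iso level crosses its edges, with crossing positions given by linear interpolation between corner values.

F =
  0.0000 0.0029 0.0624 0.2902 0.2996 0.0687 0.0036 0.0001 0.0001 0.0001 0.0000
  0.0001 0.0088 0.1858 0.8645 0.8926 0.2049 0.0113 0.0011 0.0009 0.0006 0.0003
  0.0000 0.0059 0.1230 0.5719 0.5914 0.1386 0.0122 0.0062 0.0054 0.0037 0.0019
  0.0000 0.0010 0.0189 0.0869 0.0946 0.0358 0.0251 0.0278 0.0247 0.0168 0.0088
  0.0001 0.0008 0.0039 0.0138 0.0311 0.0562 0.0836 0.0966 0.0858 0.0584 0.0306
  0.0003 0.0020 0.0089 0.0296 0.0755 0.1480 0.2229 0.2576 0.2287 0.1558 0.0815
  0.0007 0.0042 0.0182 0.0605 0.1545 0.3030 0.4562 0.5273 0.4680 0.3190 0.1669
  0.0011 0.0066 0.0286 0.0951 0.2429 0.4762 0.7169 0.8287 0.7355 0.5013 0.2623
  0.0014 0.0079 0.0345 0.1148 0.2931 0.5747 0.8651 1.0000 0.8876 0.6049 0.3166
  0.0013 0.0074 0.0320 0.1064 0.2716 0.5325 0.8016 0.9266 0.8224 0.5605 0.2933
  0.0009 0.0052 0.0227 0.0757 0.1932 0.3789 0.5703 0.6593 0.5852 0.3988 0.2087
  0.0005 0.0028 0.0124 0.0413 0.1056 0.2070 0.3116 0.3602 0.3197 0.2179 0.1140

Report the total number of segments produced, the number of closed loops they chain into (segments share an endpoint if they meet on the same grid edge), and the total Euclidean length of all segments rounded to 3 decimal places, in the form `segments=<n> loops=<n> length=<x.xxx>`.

segments=18 loops=2 length=14.606

cell (0,2): code 0100 → (0.693,3.000)–(1.000,2.740)
cell (0,3): code 1100 → (0.655,4.000)–(0.693,3.000)
cell (0,4): code 1000 → (1.000,4.298)–(0.655,4.000)
cell (1,2): code 0010 → (1.000,2.740)–(1.603,3.000)
cell (1,3): code 0011 → (1.603,3.000)–(1.679,4.000)
cell (1,4): code 0001 → (1.679,4.000)–(1.000,4.298)
cell (6,5): code 0100 → (6.889,6.000)–(7.000,5.880)
cell (6,6): code 1100 → (6.533,7.000)–(6.889,6.000)
cell (6,7): code 1100 → (6.822,8.000)–(6.533,7.000)
cell (6,8): code 1000 → (7.000,8.203)–(6.822,8.000)
cell (7,5): code 0110 → (7.000,5.880)–(8.000,5.390)
cell (7,8): code 1001 → (8.000,8.706)–(7.000,8.203)
cell (8,5): code 0110 → (8.000,5.390)–(9.000,5.578)
cell (8,8): code 1001 → (9.000,8.513)–(8.000,8.706)
cell (9,5): code 0010 → (9.000,5.578)–(9.491,6.000)
cell (9,6): code 0011 → (9.491,6.000)–(9.893,7.000)
cell (9,7): code 0011 → (9.893,7.000)–(9.567,8.000)
cell (9,8): code 0001 → (9.567,8.000)–(9.000,8.513)
total: 18 segments, chained into 2 closed loop(s), length Σ = 14.606037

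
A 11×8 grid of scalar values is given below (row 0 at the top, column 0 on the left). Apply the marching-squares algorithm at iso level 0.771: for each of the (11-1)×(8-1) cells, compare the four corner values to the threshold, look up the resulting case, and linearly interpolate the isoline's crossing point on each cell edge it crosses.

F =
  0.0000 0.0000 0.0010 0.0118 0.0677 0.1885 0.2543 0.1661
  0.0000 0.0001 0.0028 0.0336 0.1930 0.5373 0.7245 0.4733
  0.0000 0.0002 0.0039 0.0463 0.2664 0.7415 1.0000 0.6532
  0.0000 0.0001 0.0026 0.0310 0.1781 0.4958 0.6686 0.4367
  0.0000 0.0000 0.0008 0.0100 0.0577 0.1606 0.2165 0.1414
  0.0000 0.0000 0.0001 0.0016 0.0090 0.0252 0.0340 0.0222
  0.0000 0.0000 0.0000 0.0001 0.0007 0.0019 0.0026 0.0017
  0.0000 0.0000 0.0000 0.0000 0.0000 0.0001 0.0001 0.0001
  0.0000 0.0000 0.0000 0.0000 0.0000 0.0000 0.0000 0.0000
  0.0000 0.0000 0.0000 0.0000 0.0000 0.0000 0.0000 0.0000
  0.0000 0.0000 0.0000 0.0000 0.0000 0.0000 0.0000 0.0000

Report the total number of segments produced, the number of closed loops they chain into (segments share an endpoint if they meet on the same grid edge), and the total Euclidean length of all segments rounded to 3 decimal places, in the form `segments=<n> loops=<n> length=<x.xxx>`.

cell (1,5): code 0100 → (1.169,6.000)–(2.000,5.114)
cell (1,6): code 1000 → (2.000,6.660)–(1.169,6.000)
cell (2,5): code 0010 → (2.000,5.114)–(2.691,6.000)
cell (2,6): code 0001 → (2.691,6.000)–(2.000,6.660)
total: 4 segments, chained into 1 closed loop(s), length Σ = 4.355654

segments=4 loops=1 length=4.356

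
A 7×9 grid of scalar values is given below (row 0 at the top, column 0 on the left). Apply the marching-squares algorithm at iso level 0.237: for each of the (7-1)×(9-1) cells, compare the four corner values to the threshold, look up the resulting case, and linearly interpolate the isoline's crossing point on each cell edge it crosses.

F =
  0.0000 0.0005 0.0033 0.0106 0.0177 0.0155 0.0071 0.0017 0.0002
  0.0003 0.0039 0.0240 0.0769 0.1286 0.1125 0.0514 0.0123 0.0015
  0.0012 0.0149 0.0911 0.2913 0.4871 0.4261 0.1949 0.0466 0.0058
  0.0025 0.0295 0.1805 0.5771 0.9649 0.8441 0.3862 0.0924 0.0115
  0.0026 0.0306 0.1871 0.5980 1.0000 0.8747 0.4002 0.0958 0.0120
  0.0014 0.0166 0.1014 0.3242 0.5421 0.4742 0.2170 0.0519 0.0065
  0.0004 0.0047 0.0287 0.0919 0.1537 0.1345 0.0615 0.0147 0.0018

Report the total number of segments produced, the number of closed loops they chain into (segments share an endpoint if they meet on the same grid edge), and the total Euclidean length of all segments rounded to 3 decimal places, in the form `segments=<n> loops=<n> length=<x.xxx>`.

segments=16 loops=1 length=13.932

cell (1,2): code 0100 → (1.747,3.000)–(2.000,2.729)
cell (1,3): code 1100 → (1.302,4.000)–(1.747,3.000)
cell (1,4): code 1100 → (1.397,5.000)–(1.302,4.000)
cell (1,5): code 1000 → (2.000,5.818)–(1.397,5.000)
cell (2,2): code 0110 → (2.000,2.729)–(3.000,2.142)
cell (2,5): code 1101 → (2.220,6.000)–(2.000,5.818)
cell (2,6): code 1000 → (3.000,6.508)–(2.220,6.000)
cell (3,2): code 0110 → (3.000,2.142)–(4.000,2.121)
cell (3,6): code 1001 → (4.000,6.536)–(3.000,6.508)
cell (4,2): code 0110 → (4.000,2.121)–(5.000,2.609)
cell (4,5): code 1011 → (5.000,5.922)–(4.891,6.000)
cell (4,6): code 0001 → (4.891,6.000)–(4.000,6.536)
cell (5,2): code 0010 → (5.000,2.609)–(5.375,3.000)
cell (5,3): code 0011 → (5.375,3.000)–(5.786,4.000)
cell (5,4): code 0011 → (5.786,4.000)–(5.698,5.000)
cell (5,5): code 0001 → (5.698,5.000)–(5.000,5.922)
total: 16 segments, chained into 1 closed loop(s), length Σ = 13.931973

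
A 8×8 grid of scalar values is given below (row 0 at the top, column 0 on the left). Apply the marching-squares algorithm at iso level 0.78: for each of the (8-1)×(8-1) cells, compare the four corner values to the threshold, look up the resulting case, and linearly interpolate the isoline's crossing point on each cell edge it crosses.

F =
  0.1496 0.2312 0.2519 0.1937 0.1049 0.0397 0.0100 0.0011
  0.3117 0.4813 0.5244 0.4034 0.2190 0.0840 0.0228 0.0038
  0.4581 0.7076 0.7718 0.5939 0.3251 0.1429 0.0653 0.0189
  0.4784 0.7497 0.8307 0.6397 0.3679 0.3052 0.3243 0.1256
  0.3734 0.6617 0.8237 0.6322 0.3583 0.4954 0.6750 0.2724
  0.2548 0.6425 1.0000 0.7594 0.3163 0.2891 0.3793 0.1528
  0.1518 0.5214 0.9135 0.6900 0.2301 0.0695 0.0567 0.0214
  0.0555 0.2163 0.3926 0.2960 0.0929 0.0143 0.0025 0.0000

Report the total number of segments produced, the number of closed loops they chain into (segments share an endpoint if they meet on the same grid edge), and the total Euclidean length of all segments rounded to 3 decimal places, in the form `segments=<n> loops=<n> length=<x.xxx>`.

cell (2,1): code 0100 → (2.139,2.000)–(3.000,1.374)
cell (2,2): code 1000 → (3.000,2.265)–(2.139,2.000)
cell (3,1): code 0110 → (3.000,1.374)–(4.000,1.730)
cell (3,2): code 1001 → (4.000,2.228)–(3.000,2.265)
cell (4,1): code 0110 → (4.000,1.730)–(5.000,1.385)
cell (4,2): code 1001 → (5.000,2.914)–(4.000,2.228)
cell (5,1): code 0110 → (5.000,1.385)–(6.000,1.660)
cell (5,2): code 1001 → (6.000,2.597)–(5.000,2.914)
cell (6,1): code 0010 → (6.000,1.660)–(6.256,2.000)
cell (6,2): code 0001 → (6.256,2.000)–(6.000,2.597)
total: 10 segments, chained into 1 closed loop(s), length Σ = 9.460427

segments=10 loops=1 length=9.460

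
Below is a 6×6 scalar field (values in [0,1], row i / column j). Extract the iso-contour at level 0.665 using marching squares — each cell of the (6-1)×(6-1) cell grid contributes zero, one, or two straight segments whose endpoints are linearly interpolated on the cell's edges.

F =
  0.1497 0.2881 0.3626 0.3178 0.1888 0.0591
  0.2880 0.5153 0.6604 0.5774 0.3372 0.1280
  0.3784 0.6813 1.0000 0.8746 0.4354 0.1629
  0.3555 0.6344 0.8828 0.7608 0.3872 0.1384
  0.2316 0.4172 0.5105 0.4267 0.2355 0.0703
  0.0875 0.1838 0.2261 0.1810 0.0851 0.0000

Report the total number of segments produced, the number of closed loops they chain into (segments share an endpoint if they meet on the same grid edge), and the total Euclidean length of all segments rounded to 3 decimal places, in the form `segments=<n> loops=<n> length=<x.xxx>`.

segments=10 loops=1 length=7.862

cell (1,0): code 0100 → (1.902,1.000)–(2.000,0.946)
cell (1,1): code 1100 → (1.014,2.000)–(1.902,1.000)
cell (1,2): code 1100 → (1.295,3.000)–(1.014,2.000)
cell (1,3): code 1000 → (2.000,3.477)–(1.295,3.000)
cell (2,0): code 0010 → (2.000,0.946)–(2.348,1.000)
cell (2,1): code 0111 → (2.348,1.000)–(3.000,1.123)
cell (2,3): code 1001 → (3.000,3.256)–(2.000,3.477)
cell (3,1): code 0010 → (3.000,1.123)–(3.585,2.000)
cell (3,2): code 0011 → (3.585,2.000)–(3.287,3.000)
cell (3,3): code 0001 → (3.287,3.000)–(3.000,3.256)
total: 10 segments, chained into 1 closed loop(s), length Σ = 7.861863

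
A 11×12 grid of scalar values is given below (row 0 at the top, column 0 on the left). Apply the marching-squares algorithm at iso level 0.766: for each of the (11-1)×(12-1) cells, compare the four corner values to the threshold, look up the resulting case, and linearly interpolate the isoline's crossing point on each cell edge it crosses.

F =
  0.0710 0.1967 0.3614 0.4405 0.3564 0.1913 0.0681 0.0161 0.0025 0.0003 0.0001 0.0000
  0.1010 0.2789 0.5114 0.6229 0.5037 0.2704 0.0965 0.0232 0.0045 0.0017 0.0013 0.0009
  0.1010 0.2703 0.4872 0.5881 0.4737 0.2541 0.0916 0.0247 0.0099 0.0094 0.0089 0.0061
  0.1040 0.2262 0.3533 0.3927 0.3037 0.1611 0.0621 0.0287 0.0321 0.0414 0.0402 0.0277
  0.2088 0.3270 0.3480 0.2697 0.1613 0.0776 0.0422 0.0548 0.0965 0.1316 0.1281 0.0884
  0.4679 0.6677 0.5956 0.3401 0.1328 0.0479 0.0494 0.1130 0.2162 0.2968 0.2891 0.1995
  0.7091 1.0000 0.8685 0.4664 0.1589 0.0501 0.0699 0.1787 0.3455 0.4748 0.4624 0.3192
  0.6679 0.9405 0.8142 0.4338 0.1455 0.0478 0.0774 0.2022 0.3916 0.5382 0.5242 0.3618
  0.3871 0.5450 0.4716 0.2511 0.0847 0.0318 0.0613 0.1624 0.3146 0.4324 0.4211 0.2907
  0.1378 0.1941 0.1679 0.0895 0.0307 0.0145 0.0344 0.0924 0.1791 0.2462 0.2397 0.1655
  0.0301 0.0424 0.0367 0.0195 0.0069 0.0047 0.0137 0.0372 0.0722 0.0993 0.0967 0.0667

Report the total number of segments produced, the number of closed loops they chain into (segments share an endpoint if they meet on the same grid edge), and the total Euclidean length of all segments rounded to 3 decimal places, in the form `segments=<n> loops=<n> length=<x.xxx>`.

cell (5,0): code 0100 → (5.296,1.000)–(6.000,0.196)
cell (5,1): code 1100 → (5.624,2.000)–(5.296,1.000)
cell (5,2): code 1000 → (6.000,2.255)–(5.624,2.000)
cell (6,0): code 0110 → (6.000,0.196)–(7.000,0.360)
cell (6,2): code 1001 → (7.000,2.127)–(6.000,2.255)
cell (7,0): code 0010 → (7.000,0.360)–(7.441,1.000)
cell (7,1): code 0011 → (7.441,1.000)–(7.141,2.000)
cell (7,2): code 0001 → (7.141,2.000)–(7.000,2.127)
total: 8 segments, chained into 1 closed loop(s), length Σ = 6.608173

segments=8 loops=1 length=6.608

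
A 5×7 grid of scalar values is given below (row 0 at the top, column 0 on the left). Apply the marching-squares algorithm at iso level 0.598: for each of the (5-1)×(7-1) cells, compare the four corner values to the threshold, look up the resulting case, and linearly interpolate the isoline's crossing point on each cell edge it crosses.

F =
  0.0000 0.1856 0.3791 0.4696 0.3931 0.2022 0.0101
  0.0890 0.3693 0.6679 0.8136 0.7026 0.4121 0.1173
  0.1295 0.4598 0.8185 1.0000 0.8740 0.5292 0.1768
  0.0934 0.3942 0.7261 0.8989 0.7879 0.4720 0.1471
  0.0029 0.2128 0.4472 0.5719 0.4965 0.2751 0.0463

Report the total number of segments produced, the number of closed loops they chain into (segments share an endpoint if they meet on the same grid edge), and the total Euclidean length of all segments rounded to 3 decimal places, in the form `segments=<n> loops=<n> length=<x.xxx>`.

cell (0,1): code 0100 → (0.758,2.000)–(1.000,1.766)
cell (0,2): code 1100 → (0.373,3.000)–(0.758,2.000)
cell (0,3): code 1100 → (0.662,4.000)–(0.373,3.000)
cell (0,4): code 1000 → (1.000,4.360)–(0.662,4.000)
cell (1,1): code 0110 → (1.000,1.766)–(2.000,1.385)
cell (1,4): code 1001 → (2.000,4.800)–(1.000,4.360)
cell (2,1): code 0110 → (2.000,1.385)–(3.000,1.614)
cell (2,4): code 1001 → (3.000,4.601)–(2.000,4.800)
cell (3,1): code 0010 → (3.000,1.614)–(3.459,2.000)
cell (3,2): code 0011 → (3.459,2.000)–(3.920,3.000)
cell (3,3): code 0011 → (3.920,3.000)–(3.652,4.000)
cell (3,4): code 0001 → (3.652,4.000)–(3.000,4.601)
total: 12 segments, chained into 1 closed loop(s), length Σ = 10.774085

segments=12 loops=1 length=10.774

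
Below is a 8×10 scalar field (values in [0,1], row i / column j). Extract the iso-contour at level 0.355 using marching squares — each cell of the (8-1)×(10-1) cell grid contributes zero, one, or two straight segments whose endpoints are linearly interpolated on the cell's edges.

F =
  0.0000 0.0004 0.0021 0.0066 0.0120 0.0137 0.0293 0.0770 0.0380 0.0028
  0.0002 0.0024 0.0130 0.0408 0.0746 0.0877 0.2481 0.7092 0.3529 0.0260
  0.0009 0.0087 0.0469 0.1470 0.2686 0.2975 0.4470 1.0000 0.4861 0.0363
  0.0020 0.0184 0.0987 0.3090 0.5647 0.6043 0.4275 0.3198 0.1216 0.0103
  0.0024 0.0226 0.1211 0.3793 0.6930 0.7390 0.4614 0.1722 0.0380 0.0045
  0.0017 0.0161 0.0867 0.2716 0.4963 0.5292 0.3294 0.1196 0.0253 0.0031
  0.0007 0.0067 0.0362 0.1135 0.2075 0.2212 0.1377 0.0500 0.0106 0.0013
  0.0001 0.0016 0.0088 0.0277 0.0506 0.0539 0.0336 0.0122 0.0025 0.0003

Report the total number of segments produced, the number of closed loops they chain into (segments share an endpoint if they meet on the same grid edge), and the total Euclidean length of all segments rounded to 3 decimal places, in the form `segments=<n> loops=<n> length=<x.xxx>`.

segments=22 loops=1 length=16.104

cell (0,6): code 0100 → (0.440,7.000)–(1.000,6.232)
cell (0,7): code 1000 → (1.000,7.994)–(0.440,7.000)
cell (1,5): code 0100 → (1.537,6.000)–(2.000,5.385)
cell (1,6): code 1110 → (1.000,6.232)–(1.537,6.000)
cell (1,7): code 1101 → (1.016,8.000)–(1.000,7.994)
cell (1,8): code 1000 → (2.000,8.291)–(1.016,8.000)
cell (2,3): code 0100 → (2.292,4.000)–(3.000,3.180)
cell (2,4): code 1100 → (2.187,5.000)–(2.292,4.000)
cell (2,5): code 1110 → (2.000,5.385)–(2.187,5.000)
cell (2,6): code 1011 → (3.000,6.673)–(2.948,7.000)
cell (2,7): code 0011 → (2.948,7.000)–(2.360,8.000)
cell (2,8): code 0001 → (2.360,8.000)–(2.000,8.291)
cell (3,2): code 0100 → (3.654,3.000)–(4.000,2.906)
cell (3,3): code 1110 → (3.000,3.180)–(3.654,3.000)
cell (3,6): code 1001 → (4.000,6.368)–(3.000,6.673)
cell (4,2): code 0010 → (4.000,2.906)–(4.226,3.000)
cell (4,3): code 0111 → (4.226,3.000)–(5.000,3.371)
cell (4,5): code 1011 → (5.000,5.872)–(4.806,6.000)
cell (4,6): code 0001 → (4.806,6.000)–(4.000,6.368)
cell (5,3): code 0010 → (5.000,3.371)–(5.489,4.000)
cell (5,4): code 0011 → (5.489,4.000)–(5.566,5.000)
cell (5,5): code 0001 → (5.566,5.000)–(5.000,5.872)
total: 22 segments, chained into 1 closed loop(s), length Σ = 16.104443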